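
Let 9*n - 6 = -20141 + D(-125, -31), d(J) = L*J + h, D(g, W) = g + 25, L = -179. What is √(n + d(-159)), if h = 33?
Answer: √236211/3 ≈ 162.01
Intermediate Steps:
D(g, W) = 25 + g
d(J) = 33 - 179*J (d(J) = -179*J + 33 = 33 - 179*J)
n = -6745/3 (n = ⅔ + (-20141 + (25 - 125))/9 = ⅔ + (-20141 - 100)/9 = ⅔ + (⅑)*(-20241) = ⅔ - 2249 = -6745/3 ≈ -2248.3)
√(n + d(-159)) = √(-6745/3 + (33 - 179*(-159))) = √(-6745/3 + (33 + 28461)) = √(-6745/3 + 28494) = √(78737/3) = √236211/3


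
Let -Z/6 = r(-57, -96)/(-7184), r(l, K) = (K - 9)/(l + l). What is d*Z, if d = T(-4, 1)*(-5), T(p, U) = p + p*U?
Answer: 525/17062 ≈ 0.030770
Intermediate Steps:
r(l, K) = (-9 + K)/(2*l) (r(l, K) = (-9 + K)/((2*l)) = (-9 + K)*(1/(2*l)) = (-9 + K)/(2*l))
T(p, U) = p + U*p
Z = 105/136496 (Z = -6*(½)*(-9 - 96)/(-57)/(-7184) = -6*(½)*(-1/57)*(-105)*(-1)/7184 = -105*(-1)/(19*7184) = -6*(-35/272992) = 105/136496 ≈ 0.00076925)
d = 40 (d = -4*(1 + 1)*(-5) = -4*2*(-5) = -8*(-5) = 40)
d*Z = 40*(105/136496) = 525/17062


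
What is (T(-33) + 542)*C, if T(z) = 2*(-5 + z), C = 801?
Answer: 373266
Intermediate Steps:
T(z) = -10 + 2*z
(T(-33) + 542)*C = ((-10 + 2*(-33)) + 542)*801 = ((-10 - 66) + 542)*801 = (-76 + 542)*801 = 466*801 = 373266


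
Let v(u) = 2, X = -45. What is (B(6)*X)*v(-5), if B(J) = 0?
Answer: 0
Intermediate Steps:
(B(6)*X)*v(-5) = (0*(-45))*2 = 0*2 = 0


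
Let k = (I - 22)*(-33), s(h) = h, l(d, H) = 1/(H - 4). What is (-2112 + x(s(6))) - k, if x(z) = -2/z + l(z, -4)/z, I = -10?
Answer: -152081/48 ≈ -3168.4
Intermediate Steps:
l(d, H) = 1/(-4 + H)
x(z) = -17/(8*z) (x(z) = -2/z + 1/((-4 - 4)*z) = -2/z + 1/((-8)*z) = -2/z - 1/(8*z) = -17/(8*z))
k = 1056 (k = (-10 - 22)*(-33) = -32*(-33) = 1056)
(-2112 + x(s(6))) - k = (-2112 - 17/8/6) - 1*1056 = (-2112 - 17/8*1/6) - 1056 = (-2112 - 17/48) - 1056 = -101393/48 - 1056 = -152081/48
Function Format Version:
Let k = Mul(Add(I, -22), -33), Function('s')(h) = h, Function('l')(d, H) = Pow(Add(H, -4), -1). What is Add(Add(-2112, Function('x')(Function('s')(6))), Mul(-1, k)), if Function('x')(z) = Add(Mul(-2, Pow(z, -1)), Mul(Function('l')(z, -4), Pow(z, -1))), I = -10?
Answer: Rational(-152081, 48) ≈ -3168.4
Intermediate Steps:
Function('l')(d, H) = Pow(Add(-4, H), -1)
Function('x')(z) = Mul(Rational(-17, 8), Pow(z, -1)) (Function('x')(z) = Add(Mul(-2, Pow(z, -1)), Mul(Pow(Add(-4, -4), -1), Pow(z, -1))) = Add(Mul(-2, Pow(z, -1)), Mul(Pow(-8, -1), Pow(z, -1))) = Add(Mul(-2, Pow(z, -1)), Mul(Rational(-1, 8), Pow(z, -1))) = Mul(Rational(-17, 8), Pow(z, -1)))
k = 1056 (k = Mul(Add(-10, -22), -33) = Mul(-32, -33) = 1056)
Add(Add(-2112, Function('x')(Function('s')(6))), Mul(-1, k)) = Add(Add(-2112, Mul(Rational(-17, 8), Pow(6, -1))), Mul(-1, 1056)) = Add(Add(-2112, Mul(Rational(-17, 8), Rational(1, 6))), -1056) = Add(Add(-2112, Rational(-17, 48)), -1056) = Add(Rational(-101393, 48), -1056) = Rational(-152081, 48)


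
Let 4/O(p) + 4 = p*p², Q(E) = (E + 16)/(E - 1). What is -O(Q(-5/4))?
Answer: 2916/208295 ≈ 0.013999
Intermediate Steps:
Q(E) = (16 + E)/(-1 + E)
O(p) = 4/(-4 + p³) (O(p) = 4/(-4 + p*p²) = 4/(-4 + p³))
-O(Q(-5/4)) = -4/(-4 + ((16 - 5/4)/(-1 - 5/4))³) = -4/(-4 + ((59/4)/(-9/4))³) = -4/(-4 + (-4/9*59/4)³) = -4/(-4 + (-59/9)³) = -4/(-4 - 205379/729) = -4/(-208295/729) = -4*(-729)/208295 = -1*(-2916/208295) = 2916/208295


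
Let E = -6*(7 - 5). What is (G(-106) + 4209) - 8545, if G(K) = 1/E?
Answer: -52033/12 ≈ -4336.1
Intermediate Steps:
E = -12 (E = -6*2 = -12)
G(K) = -1/12 (G(K) = 1/(-12) = -1/12)
(G(-106) + 4209) - 8545 = (-1/12 + 4209) - 8545 = 50507/12 - 8545 = -52033/12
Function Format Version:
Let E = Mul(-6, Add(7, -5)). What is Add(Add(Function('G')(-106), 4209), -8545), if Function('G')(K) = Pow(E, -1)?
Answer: Rational(-52033, 12) ≈ -4336.1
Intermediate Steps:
E = -12 (E = Mul(-6, 2) = -12)
Function('G')(K) = Rational(-1, 12) (Function('G')(K) = Pow(-12, -1) = Rational(-1, 12))
Add(Add(Function('G')(-106), 4209), -8545) = Add(Add(Rational(-1, 12), 4209), -8545) = Add(Rational(50507, 12), -8545) = Rational(-52033, 12)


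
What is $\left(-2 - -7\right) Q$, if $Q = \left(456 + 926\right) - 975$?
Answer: $2035$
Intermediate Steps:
$Q = 407$ ($Q = 1382 - 975 = 407$)
$\left(-2 - -7\right) Q = \left(-2 - -7\right) 407 = \left(-2 + 7\right) 407 = 5 \cdot 407 = 2035$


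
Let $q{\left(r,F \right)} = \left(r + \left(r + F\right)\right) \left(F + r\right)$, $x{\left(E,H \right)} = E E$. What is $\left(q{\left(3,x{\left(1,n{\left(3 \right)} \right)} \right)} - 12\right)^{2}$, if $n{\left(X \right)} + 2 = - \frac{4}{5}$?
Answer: $256$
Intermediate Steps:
$n{\left(X \right)} = - \frac{14}{5}$ ($n{\left(X \right)} = -2 - \frac{4}{5} = - \frac{14}{5}$)
$x{\left(E,H \right)} = E^{2}$
$q{\left(r,F \right)} = \left(F + r\right) \left(F + 2 r\right)$ ($q{\left(r,F \right)} = \left(r + \left(F + r\right)\right) \left(F + r\right) = \left(F + 2 r\right) \left(F + r\right) = \left(F + r\right) \left(F + 2 r\right)$)
$\left(q{\left(3,x{\left(1,n{\left(3 \right)} \right)} \right)} - 12\right)^{2} = \left(\left(\left(1^{2}\right)^{2} + 2 \cdot 3^{2} + 3 \cdot 1^{2} \cdot 3\right) - 12\right)^{2} = \left(\left(1^{2} + 2 \cdot 9 + 3 \cdot 1 \cdot 3\right) - 12\right)^{2} = \left(\left(1 + 18 + 9\right) - 12\right)^{2} = \left(28 - 12\right)^{2} = 16^{2} = 256$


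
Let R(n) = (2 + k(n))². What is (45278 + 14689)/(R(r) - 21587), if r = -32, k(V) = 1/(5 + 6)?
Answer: -7256007/2611498 ≈ -2.7785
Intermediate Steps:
k(V) = 1/11
R(n) = 529/121 (R(n) = (2 + 1/11)² = (23/11)² = 529/121)
(45278 + 14689)/(R(r) - 21587) = (45278 + 14689)/(529/121 - 21587) = 59967/(-2611498/121) = 59967*(-121/2611498) = -7256007/2611498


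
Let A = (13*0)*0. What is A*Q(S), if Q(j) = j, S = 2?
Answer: 0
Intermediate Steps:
A = 0 (A = 0*0 = 0)
A*Q(S) = 0*2 = 0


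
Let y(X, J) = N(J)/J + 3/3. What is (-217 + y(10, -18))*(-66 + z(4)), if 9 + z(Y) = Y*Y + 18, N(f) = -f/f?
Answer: 159367/18 ≈ 8853.7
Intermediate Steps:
N(f) = -1 (N(f) = -1*1 = -1)
z(Y) = 9 + Y² (z(Y) = -9 + (Y*Y + 18) = -9 + (Y² + 18) = -9 + (18 + Y²) = 9 + Y²)
y(X, J) = 1 - 1/J (y(X, J) = -1/J + 3/3 = -1/J + 3*(⅓) = -1/J + 1 = 1 - 1/J)
(-217 + y(10, -18))*(-66 + z(4)) = (-217 + (-1 - 18)/(-18))*(-66 + (9 + 4²)) = (-217 - 1/18*(-19))*(-66 + (9 + 16)) = (-217 + 19/18)*(-66 + 25) = -3887/18*(-41) = 159367/18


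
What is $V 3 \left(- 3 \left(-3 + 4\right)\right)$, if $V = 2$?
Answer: $-18$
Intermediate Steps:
$V 3 \left(- 3 \left(-3 + 4\right)\right) = 2 \cdot 3 \left(- 3 \left(-3 + 4\right)\right) = 6 \left(\left(-3\right) 1\right) = 6 \left(-3\right) = -18$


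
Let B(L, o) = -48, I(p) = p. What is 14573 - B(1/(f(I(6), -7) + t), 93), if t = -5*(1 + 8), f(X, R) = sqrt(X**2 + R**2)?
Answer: 14621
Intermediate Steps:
f(X, R) = sqrt(R**2 + X**2)
t = -45 (t = -5*9 = -45)
14573 - B(1/(f(I(6), -7) + t), 93) = 14573 - 1*(-48) = 14573 + 48 = 14621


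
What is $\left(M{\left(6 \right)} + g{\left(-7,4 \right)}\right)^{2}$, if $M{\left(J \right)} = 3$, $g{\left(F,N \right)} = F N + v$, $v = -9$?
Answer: $1156$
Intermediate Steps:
$g{\left(F,N \right)} = -9 + F N$ ($g{\left(F,N \right)} = F N - 9 = -9 + F N$)
$\left(M{\left(6 \right)} + g{\left(-7,4 \right)}\right)^{2} = \left(3 - 37\right)^{2} = \left(-34\right)^{2} = 1156$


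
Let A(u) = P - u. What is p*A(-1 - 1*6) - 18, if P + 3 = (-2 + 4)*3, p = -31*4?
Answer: -1258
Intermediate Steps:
p = -124
P = 3 (P = -3 + (-2 + 4)*3 = -3 + 2*3 = -3 + 6 = 3)
A(u) = 3 - u
p*A(-1 - 1*6) - 18 = -124*(3 - (-1 - 1*6)) - 18 = -124*(3 - (-1 - 6)) - 18 = -124*(3 - 1*(-7)) - 18 = -124*(3 + 7) - 18 = -124*10 - 18 = -1240 - 18 = -1258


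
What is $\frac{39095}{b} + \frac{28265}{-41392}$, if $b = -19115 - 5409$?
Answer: $- \frac{577847775}{253774352} \approx -2.277$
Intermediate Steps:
$b = -24524$
$\frac{39095}{b} + \frac{28265}{-41392} = \frac{39095}{-24524} + \frac{28265}{-41392} = 39095 \left(- \frac{1}{24524}\right) + 28265 \left(- \frac{1}{41392}\right) = - \frac{39095}{24524} - \frac{28265}{41392} = - \frac{577847775}{253774352}$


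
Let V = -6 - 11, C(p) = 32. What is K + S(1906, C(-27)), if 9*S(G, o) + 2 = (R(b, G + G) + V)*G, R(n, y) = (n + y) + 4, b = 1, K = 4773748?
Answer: 16735510/3 ≈ 5.5785e+6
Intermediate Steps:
R(n, y) = 4 + n + y
V = -17
S(G, o) = -2/9 + G*(-12 + 2*G)/9 (S(G, o) = -2/9 + (((4 + 1 + (G + G)) - 17)*G)/9 = -2/9 + (((4 + 1 + 2*G) - 17)*G)/9 = -2/9 + (((5 + 2*G) - 17)*G)/9 = -2/9 + ((-12 + 2*G)*G)/9 = -2/9 + (G*(-12 + 2*G))/9 = -2/9 + G*(-12 + 2*G)/9)
K + S(1906, C(-27)) = 4773748 + (-2/9 - 4/3*1906 + (2/9)*1906**2) = 4773748 + (-2/9 - 7624/3 + (2/9)*3632836) = 4773748 + (-2/9 - 7624/3 + 7265672/9) = 4773748 + 2414266/3 = 16735510/3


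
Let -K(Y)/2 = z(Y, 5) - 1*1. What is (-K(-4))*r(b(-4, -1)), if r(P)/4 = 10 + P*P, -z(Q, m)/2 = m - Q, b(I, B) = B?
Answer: -1672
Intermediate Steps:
z(Q, m) = -2*m + 2*Q (z(Q, m) = -2*(m - Q) = -2*m + 2*Q)
r(P) = 40 + 4*P**2 (r(P) = 4*(10 + P*P) = 4*(10 + P**2) = 40 + 4*P**2)
K(Y) = 22 - 4*Y (K(Y) = -2*((-2*5 + 2*Y) - 1*1) = -2*((-10 + 2*Y) - 1) = -2*(-11 + 2*Y) = 22 - 4*Y)
(-K(-4))*r(b(-4, -1)) = (-(22 - 4*(-4)))*(40 + 4*(-1)**2) = (-(22 + 16))*(40 + 4*1) = (-1*38)*(40 + 4) = -38*44 = -1672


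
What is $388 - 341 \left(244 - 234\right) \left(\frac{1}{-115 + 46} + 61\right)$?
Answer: $- \frac{14322508}{69} \approx -2.0757 \cdot 10^{5}$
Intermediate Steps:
$388 - 341 \left(244 - 234\right) \left(\frac{1}{-115 + 46} + 61\right) = 388 - 341 \cdot 10 \left(\frac{1}{-69} + 61\right) = 388 - 341 \cdot 10 \left(- \frac{1}{69} + 61\right) = 388 - 341 \cdot 10 \cdot \frac{4208}{69} = 388 - \frac{14349280}{69} = - \frac{14322508}{69}$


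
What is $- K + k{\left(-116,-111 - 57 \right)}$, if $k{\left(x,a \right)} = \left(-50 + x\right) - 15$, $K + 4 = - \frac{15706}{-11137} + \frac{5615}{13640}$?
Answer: $- \frac{5432920091}{30381736} \approx -178.82$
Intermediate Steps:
$K = - \frac{66174125}{30381736}$ ($K = -4 + \left(- \frac{15706}{-11137} + \frac{5615}{13640}\right) = -4 + \left(\left(-15706\right) \left(- \frac{1}{11137}\right) + 5615 \cdot \frac{1}{13640}\right) = -4 + \left(\frac{15706}{11137} + \frac{1123}{2728}\right) = -4 + \frac{55352819}{30381736} = - \frac{66174125}{30381736} \approx -2.1781$)
$k{\left(x,a \right)} = -65 + x$
$- K + k{\left(-116,-111 - 57 \right)} = \left(-1\right) \left(- \frac{66174125}{30381736}\right) - 181 = \frac{66174125}{30381736} - 181 = - \frac{5432920091}{30381736}$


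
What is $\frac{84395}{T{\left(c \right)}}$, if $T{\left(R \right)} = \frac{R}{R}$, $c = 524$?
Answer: $84395$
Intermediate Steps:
$T{\left(R \right)} = 1$
$\frac{84395}{T{\left(c \right)}} = \frac{84395}{1} = 84395 \cdot 1 = 84395$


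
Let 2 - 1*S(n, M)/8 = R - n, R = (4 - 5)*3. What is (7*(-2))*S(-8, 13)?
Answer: 336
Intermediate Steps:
R = -3 (R = -1*3 = -3)
S(n, M) = 40 + 8*n (S(n, M) = 16 - 8*(-3 - n) = 16 + (24 + 8*n) = 40 + 8*n)
(7*(-2))*S(-8, 13) = (7*(-2))*(40 + 8*(-8)) = -14*(40 - 64) = -14*(-24) = 336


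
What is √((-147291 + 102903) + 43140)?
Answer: 4*I*√78 ≈ 35.327*I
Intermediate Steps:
√((-147291 + 102903) + 43140) = √(-44388 + 43140) = √(-1248) = 4*I*√78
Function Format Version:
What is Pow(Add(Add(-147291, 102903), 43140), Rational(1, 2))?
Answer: Mul(4, I, Pow(78, Rational(1, 2))) ≈ Mul(35.327, I)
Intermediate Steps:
Pow(Add(Add(-147291, 102903), 43140), Rational(1, 2)) = Pow(Add(-44388, 43140), Rational(1, 2)) = Pow(-1248, Rational(1, 2)) = Mul(4, I, Pow(78, Rational(1, 2)))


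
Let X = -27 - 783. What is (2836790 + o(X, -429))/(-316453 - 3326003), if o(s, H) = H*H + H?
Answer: -1510201/1821228 ≈ -0.82922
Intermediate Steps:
X = -810
o(s, H) = H + H² (o(s, H) = H² + H = H + H²)
(2836790 + o(X, -429))/(-316453 - 3326003) = (2836790 - 429*(1 - 429))/(-316453 - 3326003) = (2836790 - 429*(-428))/(-3642456) = (2836790 + 183612)*(-1/3642456) = 3020402*(-1/3642456) = -1510201/1821228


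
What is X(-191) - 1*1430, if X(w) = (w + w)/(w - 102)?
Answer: -418608/293 ≈ -1428.7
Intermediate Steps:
X(w) = 2*w/(-102 + w) (X(w) = (2*w)/(-102 + w) = 2*w/(-102 + w))
X(-191) - 1*1430 = 2*(-191)/(-102 - 191) - 1*1430 = 2*(-191)/(-293) - 1430 = 2*(-191)*(-1/293) - 1430 = 382/293 - 1430 = -418608/293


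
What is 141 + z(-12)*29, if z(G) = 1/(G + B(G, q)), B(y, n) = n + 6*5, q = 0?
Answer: 2567/18 ≈ 142.61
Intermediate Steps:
B(y, n) = 30 + n (B(y, n) = n + 30 = 30 + n)
z(G) = 1/(30 + G) (z(G) = 1/(G + (30 + 0)) = 1/(G + 30) = 1/(30 + G))
141 + z(-12)*29 = 141 + 29/(30 - 12) = 141 + 29/18 = 2567/18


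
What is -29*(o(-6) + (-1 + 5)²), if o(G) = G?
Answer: -290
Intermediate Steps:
-29*(o(-6) + (-1 + 5)²) = -29*(-6 + (-1 + 5)²) = -29*(-6 + 4²) = -29*(-6 + 16) = -29*10 = -290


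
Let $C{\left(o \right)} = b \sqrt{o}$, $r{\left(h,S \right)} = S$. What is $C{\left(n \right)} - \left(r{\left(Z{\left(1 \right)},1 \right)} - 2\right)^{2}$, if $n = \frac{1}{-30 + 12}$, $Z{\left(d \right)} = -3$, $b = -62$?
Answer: $-1 - \frac{31 i \sqrt{2}}{3} \approx -1.0 - 14.614 i$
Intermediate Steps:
$n = - \frac{1}{18}$ ($n = \frac{1}{-18} = - \frac{1}{18} \approx -0.055556$)
$C{\left(o \right)} = - 62 \sqrt{o}$
$C{\left(n \right)} - \left(r{\left(Z{\left(1 \right)},1 \right)} - 2\right)^{2} = - 62 \sqrt{- \frac{1}{18}} - \left(1 - 2\right)^{2} = - 62 \frac{i \sqrt{2}}{6} - \left(-1\right)^{2} = - \frac{31 i \sqrt{2}}{3} - 1 = -1 - \frac{31 i \sqrt{2}}{3}$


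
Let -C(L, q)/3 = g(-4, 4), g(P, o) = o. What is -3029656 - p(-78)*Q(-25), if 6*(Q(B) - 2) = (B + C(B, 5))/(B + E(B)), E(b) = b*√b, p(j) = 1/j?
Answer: -921621347363/304200 - 37*I/60840 ≈ -3.0297e+6 - 0.00060815*I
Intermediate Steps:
C(L, q) = -12 (C(L, q) = -3*4 = -12)
E(b) = b^(3/2)
Q(B) = 2 + (-12 + B)/(6*(B + B^(3/2))) (Q(B) = 2 + ((B - 12)/(B + B^(3/2)))/6 = 2 + ((-12 + B)/(B + B^(3/2)))/6 = 2 + (-12 + B)/(6*(B + B^(3/2))))
-3029656 - p(-78)*Q(-25) = -3029656 - (-2 + 2*(-25)^(3/2) + (13/6)*(-25))/(-25 + (-25)^(3/2))/(-78) = -3029656 - (-1)*(-2 + 2*(-125*I) - 325/6)/(-25 - 125*I)/78 = -3029656 - (-1)*((-25 + 125*I)/16250)*(-2 - 250*I - 325/6)/78 = -3029656 - (-1)*((-25 + 125*I)/16250)*(-337/6 - 250*I)/78 = -3029656 - (-1)*(-25 + 125*I)*(-337/6 - 250*I)/16250/78 = -3029656 - (-1)*(-25 + 125*I)*(-337/6 - 250*I)/1267500 = -3029656 + (-25 + 125*I)*(-337/6 - 250*I)/1267500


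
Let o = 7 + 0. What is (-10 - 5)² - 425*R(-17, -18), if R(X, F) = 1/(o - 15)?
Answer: 2225/8 ≈ 278.13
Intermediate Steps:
o = 7
R(X, F) = -⅛ (R(X, F) = 1/(7 - 15) = 1/(-8) = -⅛)
(-10 - 5)² - 425*R(-17, -18) = (-10 - 5)² - 425*(-⅛) = (-15)² + 425/8 = 225 + 425/8 = 2225/8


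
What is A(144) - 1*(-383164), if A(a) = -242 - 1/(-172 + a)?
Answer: 10721817/28 ≈ 3.8292e+5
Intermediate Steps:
A(144) - 1*(-383164) = (41623 - 242*144)/(-172 + 144) - 1*(-383164) = (41623 - 34848)/(-28) + 383164 = -1/28*6775 + 383164 = -6775/28 + 383164 = 10721817/28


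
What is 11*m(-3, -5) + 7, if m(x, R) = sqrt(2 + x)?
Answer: 7 + 11*I ≈ 7.0 + 11.0*I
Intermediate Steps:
11*m(-3, -5) + 7 = 11*sqrt(2 - 3) + 7 = 11*sqrt(-1) + 7 = 11*I + 7 = 7 + 11*I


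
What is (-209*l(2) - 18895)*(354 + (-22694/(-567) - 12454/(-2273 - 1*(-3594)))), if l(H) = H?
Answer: -794773636006/107001 ≈ -7.4277e+6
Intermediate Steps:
(-209*l(2) - 18895)*(354 + (-22694/(-567) - 12454/(-2273 - 1*(-3594)))) = (-209*2 - 18895)*(354 + (-22694/(-567) - 12454/(-2273 - 1*(-3594)))) = (-418 - 18895)*(354 + (-22694*(-1/567) - 12454/(-2273 + 3594))) = -19313*(354 + (3242/81 - 12454/1321)) = -19313*(354 + 3273908/107001) = -19313*41152262/107001 = -794773636006/107001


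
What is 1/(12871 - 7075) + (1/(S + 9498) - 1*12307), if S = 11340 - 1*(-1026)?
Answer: -129965757479/10560312 ≈ -12307.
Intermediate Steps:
S = 12366 (S = 11340 + 1026 = 12366)
1/(12871 - 7075) + (1/(S + 9498) - 1*12307) = 1/(12871 - 7075) + (1/(12366 + 9498) - 1*12307) = 1/5796 + (1/21864 - 12307) = 1/5796 - 269080247/21864 = -129965757479/10560312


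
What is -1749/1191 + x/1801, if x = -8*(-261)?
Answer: -221047/714997 ≈ -0.30916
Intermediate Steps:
x = 2088
-1749/1191 + x/1801 = -1749/1191 + 2088/1801 = -1749*1/1191 + 2088*(1/1801) = -583/397 + 2088/1801 = -221047/714997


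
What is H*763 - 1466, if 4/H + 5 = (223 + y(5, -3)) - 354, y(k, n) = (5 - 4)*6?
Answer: -96816/65 ≈ -1489.5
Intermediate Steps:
y(k, n) = 6 (y(k, n) = 1*6 = 6)
H = -2/65 (H = 4/(-5 + ((223 + 6) - 354)) = 4/(-5 + (229 - 354)) = 4/(-5 - 125) = 4/(-130) = 4*(-1/130) = -2/65 ≈ -0.030769)
H*763 - 1466 = -2/65*763 - 1466 = -1526/65 - 1466 = -96816/65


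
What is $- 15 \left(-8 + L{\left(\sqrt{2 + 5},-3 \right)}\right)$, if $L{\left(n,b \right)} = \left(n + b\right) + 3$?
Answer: $120 - 15 \sqrt{7} \approx 80.314$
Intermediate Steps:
$L{\left(n,b \right)} = 3 + b + n$ ($L{\left(n,b \right)} = \left(b + n\right) + 3 = 3 + b + n$)
$- 15 \left(-8 + L{\left(\sqrt{2 + 5},-3 \right)}\right) = - 15 \left(-8 + \left(3 - 3 + \sqrt{2 + 5}\right)\right) = - 15 \left(-8 + \left(3 - 3 + \sqrt{7}\right)\right) = - 15 \left(-8 + \sqrt{7}\right) = 120 - 15 \sqrt{7}$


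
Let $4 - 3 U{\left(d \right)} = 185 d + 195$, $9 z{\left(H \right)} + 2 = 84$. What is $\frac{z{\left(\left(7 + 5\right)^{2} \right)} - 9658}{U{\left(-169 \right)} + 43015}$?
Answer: $- \frac{86840}{480357} \approx -0.18078$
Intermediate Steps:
$z{\left(H \right)} = \frac{82}{9}$ ($z{\left(H \right)} = - \frac{2}{9} + \frac{1}{9} \cdot 84 = - \frac{2}{9} + \frac{28}{3} = \frac{82}{9}$)
$U{\left(d \right)} = - \frac{191}{3} - \frac{185 d}{3}$ ($U{\left(d \right)} = \frac{4}{3} - \frac{185 d + 195}{3} = \frac{4}{3} - \frac{195 + 185 d}{3} = \frac{4}{3} - \left(65 + \frac{185 d}{3}\right) = - \frac{191}{3} - \frac{185 d}{3}$)
$\frac{z{\left(\left(7 + 5\right)^{2} \right)} - 9658}{U{\left(-169 \right)} + 43015} = \frac{\frac{82}{9} - 9658}{\left(- \frac{191}{3} - - \frac{31265}{3}\right) + 43015} = - \frac{86840}{9 \left(\left(- \frac{191}{3} + \frac{31265}{3}\right) + 43015\right)} = - \frac{86840}{9 \left(10358 + 43015\right)} = - \frac{86840}{9 \cdot 53373} = \left(- \frac{86840}{9}\right) \frac{1}{53373} = - \frac{86840}{480357}$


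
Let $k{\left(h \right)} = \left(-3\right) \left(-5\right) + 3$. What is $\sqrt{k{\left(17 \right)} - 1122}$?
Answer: $4 i \sqrt{69} \approx 33.227 i$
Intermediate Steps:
$k{\left(h \right)} = 18$ ($k{\left(h \right)} = 15 + 3 = 18$)
$\sqrt{k{\left(17 \right)} - 1122} = \sqrt{18 - 1122} = \sqrt{-1104} = 4 i \sqrt{69}$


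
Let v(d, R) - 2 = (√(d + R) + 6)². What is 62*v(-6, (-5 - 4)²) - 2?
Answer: 7004 + 3720*√3 ≈ 13447.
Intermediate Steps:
v(d, R) = 2 + (6 + √(R + d))² (v(d, R) = 2 + (√(d + R) + 6)² = 2 + (√(R + d) + 6)² = 2 + (6 + √(R + d))²)
62*v(-6, (-5 - 4)²) - 2 = 62*(2 + (6 + √((-5 - 4)² - 6))²) - 2 = 62*(2 + (6 + √((-9)² - 6))²) - 2 = 62*(2 + (6 + √(81 - 6))²) - 2 = 62*(2 + (6 + √75)²) - 2 = 62*(2 + (6 + 5*√3)²) - 2 = (124 + 62*(6 + 5*√3)²) - 2 = 122 + 62*(6 + 5*√3)²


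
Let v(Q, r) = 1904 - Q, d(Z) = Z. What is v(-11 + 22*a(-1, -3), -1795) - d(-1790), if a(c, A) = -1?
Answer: 3727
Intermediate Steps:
v(-11 + 22*a(-1, -3), -1795) - d(-1790) = (1904 - (-11 + 22*(-1))) - 1*(-1790) = (1904 - (-11 - 22)) + 1790 = (1904 - 1*(-33)) + 1790 = (1904 + 33) + 1790 = 1937 + 1790 = 3727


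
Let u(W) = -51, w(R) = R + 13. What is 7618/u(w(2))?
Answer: -7618/51 ≈ -149.37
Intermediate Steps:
w(R) = 13 + R
7618/u(w(2)) = 7618/(-51) = 7618*(-1/51) = -7618/51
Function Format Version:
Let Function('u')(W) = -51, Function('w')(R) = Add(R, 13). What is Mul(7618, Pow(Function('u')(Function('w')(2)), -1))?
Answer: Rational(-7618, 51) ≈ -149.37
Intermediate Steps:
Function('w')(R) = Add(13, R)
Mul(7618, Pow(Function('u')(Function('w')(2)), -1)) = Mul(7618, Pow(-51, -1)) = Mul(7618, Rational(-1, 51)) = Rational(-7618, 51)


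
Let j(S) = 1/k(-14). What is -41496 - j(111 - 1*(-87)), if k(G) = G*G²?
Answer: -113865023/2744 ≈ -41496.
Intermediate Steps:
k(G) = G³
j(S) = -1/2744 (j(S) = 1/((-14)³) = 1/(-2744) = -1/2744)
-41496 - j(111 - 1*(-87)) = -41496 - 1*(-1/2744) = -41496 + 1/2744 = -113865023/2744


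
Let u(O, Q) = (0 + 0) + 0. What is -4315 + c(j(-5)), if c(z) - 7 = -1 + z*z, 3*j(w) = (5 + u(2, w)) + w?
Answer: -4309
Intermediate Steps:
u(O, Q) = 0 (u(O, Q) = 0 + 0 = 0)
j(w) = 5/3 + w/3 (j(w) = ((5 + 0) + w)/3 = (5 + w)/3 = 5/3 + w/3)
c(z) = 6 + z² (c(z) = 7 + (-1 + z*z) = 7 + (-1 + z²) = 6 + z²)
-4315 + c(j(-5)) = -4315 + (6 + (5/3 + (⅓)*(-5))²) = -4315 + (6 + (5/3 - 5/3)²) = -4315 + (6 + 0²) = -4315 + (6 + 0) = -4315 + 6 = -4309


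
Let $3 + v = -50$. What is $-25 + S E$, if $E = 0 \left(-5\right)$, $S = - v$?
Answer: $-25$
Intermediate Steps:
$v = -53$ ($v = -3 - 50 = -53$)
$S = 53$ ($S = \left(-1\right) \left(-53\right) = 53$)
$E = 0$
$-25 + S E = -25 + 53 \cdot 0 = -25 + 0 = -25$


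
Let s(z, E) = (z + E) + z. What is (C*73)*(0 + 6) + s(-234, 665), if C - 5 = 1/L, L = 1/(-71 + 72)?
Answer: 2825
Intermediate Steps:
s(z, E) = E + 2*z (s(z, E) = (E + z) + z = E + 2*z)
L = 1 (L = 1/1 = 1)
C = 6 (C = 5 + 1/1 = 5 + 1 = 6)
(C*73)*(0 + 6) + s(-234, 665) = (6*73)*(0 + 6) + (665 + 2*(-234)) = 438*6 + (665 - 468) = 2628 + 197 = 2825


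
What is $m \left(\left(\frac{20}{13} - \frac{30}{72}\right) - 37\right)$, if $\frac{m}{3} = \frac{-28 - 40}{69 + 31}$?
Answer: $\frac{95149}{1300} \approx 73.192$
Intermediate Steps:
$m = - \frac{51}{25}$ ($m = 3 \frac{-28 - 40}{69 + 31} = 3 \left(- \frac{68}{100}\right) = 3 \left(\left(-68\right) \frac{1}{100}\right) = 3 \left(- \frac{17}{25}\right) = - \frac{51}{25} \approx -2.04$)
$m \left(\left(\frac{20}{13} - \frac{30}{72}\right) - 37\right) = - \frac{51 \left(\left(\frac{20}{13} - \frac{30}{72}\right) - 37\right)}{25} = - \frac{51 \left(\left(20 \cdot \frac{1}{13} - \frac{5}{12}\right) - 37\right)}{25} = - \frac{51 \left(\left(\frac{20}{13} - \frac{5}{12}\right) - 37\right)}{25} = - \frac{51 \left(\frac{175}{156} - 37\right)}{25} = \left(- \frac{51}{25}\right) \left(- \frac{5597}{156}\right) = \frac{95149}{1300}$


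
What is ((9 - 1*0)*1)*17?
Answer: 153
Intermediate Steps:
((9 - 1*0)*1)*17 = ((9 + 0)*1)*17 = (9*1)*17 = 9*17 = 153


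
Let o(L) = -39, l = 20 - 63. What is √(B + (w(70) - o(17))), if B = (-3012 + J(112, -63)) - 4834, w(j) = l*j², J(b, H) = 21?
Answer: I*√218486 ≈ 467.42*I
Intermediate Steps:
l = -43
w(j) = -43*j²
B = -7825 (B = (-3012 + 21) - 4834 = -2991 - 4834 = -7825)
√(B + (w(70) - o(17))) = √(-7825 + (-43*70² - 1*(-39))) = √(-7825 + (-43*4900 + 39)) = √(-7825 + (-210700 + 39)) = √(-7825 - 210661) = √(-218486) = I*√218486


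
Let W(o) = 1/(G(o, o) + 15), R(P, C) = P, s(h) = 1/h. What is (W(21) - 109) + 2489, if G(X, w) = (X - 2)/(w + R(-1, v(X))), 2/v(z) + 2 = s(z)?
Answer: 759240/319 ≈ 2380.1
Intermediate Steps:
s(h) = 1/h
v(z) = 2/(-2 + 1/z)
G(X, w) = (-2 + X)/(-1 + w) (G(X, w) = (X - 2)/(w - 1) = (-2 + X)/(-1 + w))
W(o) = 1/(15 + (-2 + o)/(-1 + o)) (W(o) = 1/((-2 + o)/(-1 + o) + 15) = 1/(15 + (-2 + o)/(-1 + o)))
(W(21) - 109) + 2489 = ((-1 + 21)/(-17 + 16*21) - 109) + 2489 = (20/(-17 + 336) - 109) + 2489 = (20/319 - 109) + 2489 = -34751/319 + 2489 = 759240/319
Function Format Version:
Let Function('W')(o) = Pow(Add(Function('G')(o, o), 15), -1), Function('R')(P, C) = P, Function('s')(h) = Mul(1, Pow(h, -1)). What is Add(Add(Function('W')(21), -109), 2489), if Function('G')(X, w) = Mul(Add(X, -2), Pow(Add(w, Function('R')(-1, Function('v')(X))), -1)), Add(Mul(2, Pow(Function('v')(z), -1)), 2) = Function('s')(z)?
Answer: Rational(759240, 319) ≈ 2380.1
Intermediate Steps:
Function('s')(h) = Pow(h, -1)
Function('v')(z) = Mul(2, Pow(Add(-2, Pow(z, -1)), -1))
Function('G')(X, w) = Mul(Pow(Add(-1, w), -1), Add(-2, X)) (Function('G')(X, w) = Mul(Add(X, -2), Pow(Add(w, -1), -1)) = Mul(Add(-2, X), Pow(Add(-1, w), -1)) = Mul(Pow(Add(-1, w), -1), Add(-2, X)))
Function('W')(o) = Pow(Add(15, Mul(Pow(Add(-1, o), -1), Add(-2, o))), -1) (Function('W')(o) = Pow(Add(Mul(Pow(Add(-1, o), -1), Add(-2, o)), 15), -1) = Pow(Add(15, Mul(Pow(Add(-1, o), -1), Add(-2, o))), -1))
Add(Add(Function('W')(21), -109), 2489) = Add(Add(Mul(Pow(Add(-17, Mul(16, 21)), -1), Add(-1, 21)), -109), 2489) = Add(Add(Mul(Pow(Add(-17, 336), -1), 20), -109), 2489) = Add(Add(Mul(Pow(319, -1), 20), -109), 2489) = Add(Add(Mul(Rational(1, 319), 20), -109), 2489) = Add(Add(Rational(20, 319), -109), 2489) = Add(Rational(-34751, 319), 2489) = Rational(759240, 319)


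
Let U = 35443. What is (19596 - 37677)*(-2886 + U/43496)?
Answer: 2269057249053/43496 ≈ 5.2167e+7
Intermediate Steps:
(19596 - 37677)*(-2886 + U/43496) = (19596 - 37677)*(-2886 + 35443/43496) = -18081*(-2886 + 35443*(1/43496)) = -18081*(-2886 + 35443/43496) = -18081*(-125494013/43496) = 2269057249053/43496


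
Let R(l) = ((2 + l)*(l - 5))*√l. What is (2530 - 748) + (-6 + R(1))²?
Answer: 2106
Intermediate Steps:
R(l) = √l*(-5 + l)*(2 + l) (R(l) = ((2 + l)*(-5 + l))*√l = ((-5 + l)*(2 + l))*√l = √l*(-5 + l)*(2 + l))
(2530 - 748) + (-6 + R(1))² = (2530 - 748) + (-6 + √1*(-10 + 1² - 3*1))² = 1782 + (-6 + 1*(-10 + 1 - 3))² = 1782 + (-6 + 1*(-12))² = 1782 + (-6 - 12)² = 1782 + (-18)² = 1782 + 324 = 2106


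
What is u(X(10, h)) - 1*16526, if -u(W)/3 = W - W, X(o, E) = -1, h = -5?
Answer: -16526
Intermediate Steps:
u(W) = 0 (u(W) = -3*(W - W) = -3*0 = 0)
u(X(10, h)) - 1*16526 = 0 - 1*16526 = 0 - 16526 = -16526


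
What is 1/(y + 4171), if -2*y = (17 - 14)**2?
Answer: 2/8333 ≈ 0.00024001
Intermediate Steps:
y = -9/2 (y = -(17 - 14)**2/2 = -1/2*3**2 = -1/2*9 = -9/2 ≈ -4.5000)
1/(y + 4171) = 1/(-9/2 + 4171) = 1/(8333/2) = 2/8333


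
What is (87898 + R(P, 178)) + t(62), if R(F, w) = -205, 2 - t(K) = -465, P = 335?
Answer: 88160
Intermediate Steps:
t(K) = 467 (t(K) = 2 - 1*(-465) = 2 + 465 = 467)
(87898 + R(P, 178)) + t(62) = (87898 - 205) + 467 = 87693 + 467 = 88160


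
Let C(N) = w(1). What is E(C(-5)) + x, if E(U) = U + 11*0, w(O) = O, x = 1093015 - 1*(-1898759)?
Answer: 2991775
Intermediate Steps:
x = 2991774 (x = 1093015 + 1898759 = 2991774)
C(N) = 1
E(U) = U (E(U) = U + 0 = U)
E(C(-5)) + x = 1 + 2991774 = 2991775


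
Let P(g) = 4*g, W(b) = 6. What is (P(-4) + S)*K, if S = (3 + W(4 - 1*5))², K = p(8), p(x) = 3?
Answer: 195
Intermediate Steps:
K = 3
S = 81 (S = (3 + 6)² = 9² = 81)
(P(-4) + S)*K = (4*(-4) + 81)*3 = (-16 + 81)*3 = 65*3 = 195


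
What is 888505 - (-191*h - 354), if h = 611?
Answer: 1005560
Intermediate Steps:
888505 - (-191*h - 354) = 888505 - (-191*611 - 354) = 888505 - (-116701 - 354) = 888505 - 1*(-117055) = 888505 + 117055 = 1005560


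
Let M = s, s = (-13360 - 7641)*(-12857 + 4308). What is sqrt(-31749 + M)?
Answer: 10*sqrt(1795058) ≈ 13398.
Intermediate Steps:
s = 179537549 (s = -21001*(-8549) = 179537549)
M = 179537549
sqrt(-31749 + M) = sqrt(-31749 + 179537549) = sqrt(179505800) = 10*sqrt(1795058)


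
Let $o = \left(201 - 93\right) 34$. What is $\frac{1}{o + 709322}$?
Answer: $\frac{1}{712994} \approx 1.4025 \cdot 10^{-6}$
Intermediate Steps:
$o = 3672$ ($o = 108 \cdot 34 = 3672$)
$\frac{1}{o + 709322} = \frac{1}{3672 + 709322} = \frac{1}{712994}$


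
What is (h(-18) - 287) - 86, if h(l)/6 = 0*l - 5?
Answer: -403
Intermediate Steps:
h(l) = -30 (h(l) = 6*(0*l - 5) = 6*(0 - 5) = 6*(-5) = -30)
(h(-18) - 287) - 86 = (-30 - 287) - 86 = -317 - 86 = -403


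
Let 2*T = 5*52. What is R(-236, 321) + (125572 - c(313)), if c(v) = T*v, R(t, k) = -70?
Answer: 84812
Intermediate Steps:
T = 130 (T = (5*52)/2 = (½)*260 = 130)
c(v) = 130*v
R(-236, 321) + (125572 - c(313)) = -70 + (125572 - 130*313) = -70 + (125572 - 1*40690) = -70 + (125572 - 40690) = -70 + 84882 = 84812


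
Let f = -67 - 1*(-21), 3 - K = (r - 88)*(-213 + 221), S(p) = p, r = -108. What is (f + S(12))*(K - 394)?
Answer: -40018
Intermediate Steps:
K = 1571 (K = 3 - (-108 - 88)*(-213 + 221) = 3 - (-196)*8 = 3 - 1*(-1568) = 3 + 1568 = 1571)
f = -46 (f = -67 + 21 = -46)
(f + S(12))*(K - 394) = (-46 + 12)*(1571 - 394) = -34*1177 = -40018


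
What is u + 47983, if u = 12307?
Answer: 60290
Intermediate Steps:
u + 47983 = 12307 + 47983 = 60290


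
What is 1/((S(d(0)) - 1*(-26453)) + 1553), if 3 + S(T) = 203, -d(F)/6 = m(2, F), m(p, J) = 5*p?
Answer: 1/28206 ≈ 3.5453e-5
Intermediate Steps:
d(F) = -60 (d(F) = -30*2 = -6*10 = -60)
S(T) = 200 (S(T) = -3 + 203 = 200)
1/((S(d(0)) - 1*(-26453)) + 1553) = 1/((200 - 1*(-26453)) + 1553) = 1/((200 + 26453) + 1553) = 1/(26653 + 1553) = 1/28206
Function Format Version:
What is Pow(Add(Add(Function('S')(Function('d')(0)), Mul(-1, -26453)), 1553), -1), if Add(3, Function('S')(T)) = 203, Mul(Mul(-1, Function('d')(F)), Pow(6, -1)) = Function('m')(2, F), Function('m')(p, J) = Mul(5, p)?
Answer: Rational(1, 28206) ≈ 3.5453e-5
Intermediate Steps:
Function('d')(F) = -60 (Function('d')(F) = Mul(-6, Mul(5, 2)) = Mul(-6, 10) = -60)
Function('S')(T) = 200 (Function('S')(T) = Add(-3, 203) = 200)
Pow(Add(Add(Function('S')(Function('d')(0)), Mul(-1, -26453)), 1553), -1) = Pow(Add(Add(200, Mul(-1, -26453)), 1553), -1) = Pow(Add(Add(200, 26453), 1553), -1) = Pow(Add(26653, 1553), -1) = Pow(28206, -1) = Rational(1, 28206)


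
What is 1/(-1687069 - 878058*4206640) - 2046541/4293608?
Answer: -2760416926434548511/5791307478654219280 ≈ -0.47665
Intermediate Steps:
1/(-1687069 - 878058*4206640) - 2046541/4293608 = (1/4206640)/(-2565127) - 2046541*1/4293608 = -1/2565127*1/4206640 - 2046541/4293608 = -1/10790565843280 - 2046541/4293608 = -2760416926434548511/5791307478654219280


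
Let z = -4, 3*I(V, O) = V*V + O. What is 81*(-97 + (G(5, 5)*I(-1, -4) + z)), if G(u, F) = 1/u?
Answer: -40986/5 ≈ -8197.2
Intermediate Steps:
I(V, O) = O/3 + V**2/3 (I(V, O) = (V*V + O)/3 = (V**2 + O)/3 = (O + V**2)/3 = O/3 + V**2/3)
81*(-97 + (G(5, 5)*I(-1, -4) + z)) = 81*(-97 + (((1/3)*(-4) + (1/3)*(-1)**2)/5 - 4)) = 81*(-97 + ((-4/3 + (1/3)*1)/5 - 4)) = 81*(-97 + ((-4/3 + 1/3)/5 - 4)) = 81*(-97 + ((1/5)*(-1) - 4)) = 81*(-97 + (-1/5 - 4)) = 81*(-97 - 21/5) = 81*(-506/5) = -40986/5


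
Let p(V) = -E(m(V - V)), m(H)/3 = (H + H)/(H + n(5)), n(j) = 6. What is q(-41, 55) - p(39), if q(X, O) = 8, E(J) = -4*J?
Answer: 8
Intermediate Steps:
m(H) = 6*H/(6 + H) (m(H) = 3*((H + H)/(H + 6)) = 3*((2*H)/(6 + H)) = 3*(2*H/(6 + H)) = 6*H/(6 + H))
p(V) = 0 (p(V) = -(-4)*6*(V - V)/(6 + (V - V)) = -(-4)*6*0/(6 + 0) = -(-4)*6*0/6 = -(-4)*6*0*(⅙) = -(-4)*0 = -1*0 = 0)
q(-41, 55) - p(39) = 8 - 1*0 = 8 + 0 = 8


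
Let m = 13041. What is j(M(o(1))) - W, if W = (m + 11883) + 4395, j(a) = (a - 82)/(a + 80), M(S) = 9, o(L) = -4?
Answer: -2609464/89 ≈ -29320.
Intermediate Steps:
j(a) = (-82 + a)/(80 + a)
W = 29319 (W = (13041 + 11883) + 4395 = 24924 + 4395 = 29319)
j(M(o(1))) - W = (-82 + 9)/(80 + 9) - 1*29319 = -73/89 - 29319 = -2609464/89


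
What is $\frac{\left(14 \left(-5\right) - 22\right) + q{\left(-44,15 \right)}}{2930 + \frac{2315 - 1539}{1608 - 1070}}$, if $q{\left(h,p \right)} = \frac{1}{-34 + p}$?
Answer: $- \frac{470481}{14982602} \approx -0.031402$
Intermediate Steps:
$\frac{\left(14 \left(-5\right) - 22\right) + q{\left(-44,15 \right)}}{2930 + \frac{2315 - 1539}{1608 - 1070}} = \frac{\left(14 \left(-5\right) - 22\right) + \frac{1}{-34 + 15}}{2930 + \frac{2315 - 1539}{1608 - 1070}} = \frac{\left(-70 - 22\right) + \frac{1}{-19}}{2930 + \frac{776}{538}} = \frac{-92 - \frac{1}{19}}{2930 + 776 \cdot \frac{1}{538}} = - \frac{1749}{19 \left(2930 + \frac{388}{269}\right)} = - \frac{1749}{19 \cdot \frac{788558}{269}} = \left(- \frac{1749}{19}\right) \frac{269}{788558} = - \frac{470481}{14982602}$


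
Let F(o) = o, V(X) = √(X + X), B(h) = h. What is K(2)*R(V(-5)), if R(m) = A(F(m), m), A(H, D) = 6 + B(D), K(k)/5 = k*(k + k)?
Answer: 240 + 40*I*√10 ≈ 240.0 + 126.49*I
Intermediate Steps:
K(k) = 10*k² (K(k) = 5*(k*(k + k)) = 5*(k*(2*k)) = 5*(2*k²) = 10*k²)
V(X) = √2*√X (V(X) = √(2*X) = √2*√X)
A(H, D) = 6 + D
R(m) = 6 + m
K(2)*R(V(-5)) = (10*2²)*(6 + √2*√(-5)) = (10*4)*(6 + √2*(I*√5)) = 40*(6 + I*√10) = 240 + 40*I*√10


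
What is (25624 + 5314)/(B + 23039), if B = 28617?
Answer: 15469/25828 ≈ 0.59892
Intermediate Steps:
(25624 + 5314)/(B + 23039) = (25624 + 5314)/(28617 + 23039) = 30938/51656 = 30938*(1/51656) = 15469/25828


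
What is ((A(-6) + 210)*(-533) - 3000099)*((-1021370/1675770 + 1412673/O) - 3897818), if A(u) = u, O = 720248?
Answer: 487521460235183384041691/40232333032 ≈ 1.2118e+13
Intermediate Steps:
((A(-6) + 210)*(-533) - 3000099)*((-1021370/1675770 + 1412673/O) - 3897818) = ((-6 + 210)*(-533) - 3000099)*((-1021370/1675770 + 1412673/720248) - 3897818) = (204*(-533) - 3000099)*((-1021370*1/1675770 + 1412673*(1/720248)) - 3897818) = (-108732 - 3000099)*((-102137/167577 + 1412673/720248) - 3897818) = -3108831*(163167533345/120696999096 - 3897818) = -3108831*(-470454772454839183/120696999096) = 487521460235183384041691/40232333032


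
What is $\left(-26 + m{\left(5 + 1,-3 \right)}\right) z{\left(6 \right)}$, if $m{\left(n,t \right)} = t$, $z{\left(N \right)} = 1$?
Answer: $-29$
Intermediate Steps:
$\left(-26 + m{\left(5 + 1,-3 \right)}\right) z{\left(6 \right)} = \left(-26 - 3\right) 1 = \left(-29\right) 1 = -29$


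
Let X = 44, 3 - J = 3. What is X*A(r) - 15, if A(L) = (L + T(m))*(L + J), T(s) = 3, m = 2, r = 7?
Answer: 3065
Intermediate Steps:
J = 0 (J = 3 - 1*3 = 3 - 3 = 0)
A(L) = L*(3 + L) (A(L) = (L + 3)*(L + 0) = (3 + L)*L = L*(3 + L))
X*A(r) - 15 = 44*(7*(3 + 7)) - 15 = 44*(7*10) - 15 = 44*70 - 15 = 3080 - 15 = 3065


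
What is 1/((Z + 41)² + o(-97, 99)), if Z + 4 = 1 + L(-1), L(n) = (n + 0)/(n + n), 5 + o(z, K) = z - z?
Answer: 4/5909 ≈ 0.00067693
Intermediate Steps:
o(z, K) = -5 (o(z, K) = -5 + (z - z) = -5 + 0 = -5)
L(n) = ½ (L(n) = n/((2*n)) = n*(1/(2*n)) = ½)
Z = -5/2 (Z = -4 + (1 + ½) = -4 + 3/2 = -5/2 ≈ -2.5000)
1/((Z + 41)² + o(-97, 99)) = 1/((-5/2 + 41)² - 5) = 1/((77/2)² - 5) = 1/(5929/4 - 5) = 1/(5909/4) = 4/5909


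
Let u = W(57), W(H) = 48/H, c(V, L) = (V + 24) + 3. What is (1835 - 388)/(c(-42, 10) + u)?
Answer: -27493/269 ≈ -102.20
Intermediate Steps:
c(V, L) = 27 + V (c(V, L) = (24 + V) + 3 = 27 + V)
u = 16/19 (u = 48/57 = 48*(1/57) = 16/19 ≈ 0.84210)
(1835 - 388)/(c(-42, 10) + u) = (1835 - 388)/((27 - 42) + 16/19) = 1447/(-15 + 16/19) = 1447/(-269/19) = 1447*(-19/269) = -27493/269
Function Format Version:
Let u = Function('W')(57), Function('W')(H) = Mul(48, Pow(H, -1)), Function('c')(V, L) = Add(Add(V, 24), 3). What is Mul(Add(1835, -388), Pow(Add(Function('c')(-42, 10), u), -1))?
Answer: Rational(-27493, 269) ≈ -102.20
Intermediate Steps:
Function('c')(V, L) = Add(27, V) (Function('c')(V, L) = Add(Add(24, V), 3) = Add(27, V))
u = Rational(16, 19) (u = Mul(48, Pow(57, -1)) = Mul(48, Rational(1, 57)) = Rational(16, 19) ≈ 0.84210)
Mul(Add(1835, -388), Pow(Add(Function('c')(-42, 10), u), -1)) = Mul(Add(1835, -388), Pow(Add(Add(27, -42), Rational(16, 19)), -1)) = Mul(1447, Pow(Add(-15, Rational(16, 19)), -1)) = Mul(1447, Pow(Rational(-269, 19), -1)) = Mul(1447, Rational(-19, 269)) = Rational(-27493, 269)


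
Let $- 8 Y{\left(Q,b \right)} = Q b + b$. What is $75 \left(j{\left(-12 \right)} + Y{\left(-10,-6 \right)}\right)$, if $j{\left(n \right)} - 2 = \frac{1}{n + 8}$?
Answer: $-375$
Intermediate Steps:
$j{\left(n \right)} = 2 + \frac{1}{8 + n}$ ($j{\left(n \right)} = 2 + \frac{1}{n + 8} = 2 + \frac{1}{8 + n}$)
$Y{\left(Q,b \right)} = - \frac{b}{8} - \frac{Q b}{8}$ ($Y{\left(Q,b \right)} = - \frac{Q b + b}{8} = - \frac{b + Q b}{8} = - \frac{b}{8} - \frac{Q b}{8}$)
$75 \left(j{\left(-12 \right)} + Y{\left(-10,-6 \right)}\right) = 75 \left(\frac{17 + 2 \left(-12\right)}{8 - 12} - - \frac{3 \left(1 - 10\right)}{4}\right) = 75 \left(\frac{17 - 24}{-4} - \left(- \frac{3}{4}\right) \left(-9\right)\right) = 75 \left(\left(- \frac{1}{4}\right) \left(-7\right) - \frac{27}{4}\right) = 75 \left(\frac{7}{4} - \frac{27}{4}\right) = 75 \left(-5\right) = -375$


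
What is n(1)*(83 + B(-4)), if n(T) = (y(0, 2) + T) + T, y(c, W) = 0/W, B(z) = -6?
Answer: 154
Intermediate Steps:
y(c, W) = 0
n(T) = 2*T (n(T) = (0 + T) + T = T + T = 2*T)
n(1)*(83 + B(-4)) = (2*1)*(83 - 6) = 2*77 = 154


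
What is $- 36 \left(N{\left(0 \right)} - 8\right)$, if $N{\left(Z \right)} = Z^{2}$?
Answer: $288$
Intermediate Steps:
$- 36 \left(N{\left(0 \right)} - 8\right) = - 36 \left(0^{2} - 8\right) = - 36 \left(0 - 8\right) = \left(-36\right) \left(-8\right) = 288$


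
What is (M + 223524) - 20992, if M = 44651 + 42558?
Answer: 289741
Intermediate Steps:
M = 87209
(M + 223524) - 20992 = (87209 + 223524) - 20992 = 310733 - 20992 = 289741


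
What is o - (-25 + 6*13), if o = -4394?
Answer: -4447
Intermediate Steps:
o - (-25 + 6*13) = -4394 - (-25 + 6*13) = -4394 - (-25 + 78) = -4394 - 1*53 = -4394 - 53 = -4447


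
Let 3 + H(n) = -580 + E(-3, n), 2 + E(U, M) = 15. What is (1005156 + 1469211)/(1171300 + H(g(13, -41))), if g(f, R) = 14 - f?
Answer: 85323/40370 ≈ 2.1135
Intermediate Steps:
E(U, M) = 13 (E(U, M) = -2 + 15 = 13)
H(n) = -570 (H(n) = -3 + (-580 + 13) = -3 - 567 = -570)
(1005156 + 1469211)/(1171300 + H(g(13, -41))) = (1005156 + 1469211)/(1171300 - 570) = 2474367/1170730 = 2474367*(1/1170730) = 85323/40370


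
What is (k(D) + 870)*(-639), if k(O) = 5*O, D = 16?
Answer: -607050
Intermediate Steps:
(k(D) + 870)*(-639) = (5*16 + 870)*(-639) = (80 + 870)*(-639) = 950*(-639) = -607050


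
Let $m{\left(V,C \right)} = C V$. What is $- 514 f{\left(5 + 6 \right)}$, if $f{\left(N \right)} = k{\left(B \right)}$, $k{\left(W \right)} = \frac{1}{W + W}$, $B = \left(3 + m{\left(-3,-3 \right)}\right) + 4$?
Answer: $- \frac{257}{16} \approx -16.063$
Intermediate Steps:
$B = 16$ ($B = \left(3 - -9\right) + 4 = \left(3 + 9\right) + 4 = 12 + 4 = 16$)
$k{\left(W \right)} = \frac{1}{2 W}$
$f{\left(N \right)} = \frac{1}{32}$ ($f{\left(N \right)} = \frac{1}{2 \cdot 16} = \frac{1}{2} \cdot \frac{1}{16} = \frac{1}{32}$)
$- 514 f{\left(5 + 6 \right)} = \left(-514\right) \frac{1}{32} = - \frac{257}{16}$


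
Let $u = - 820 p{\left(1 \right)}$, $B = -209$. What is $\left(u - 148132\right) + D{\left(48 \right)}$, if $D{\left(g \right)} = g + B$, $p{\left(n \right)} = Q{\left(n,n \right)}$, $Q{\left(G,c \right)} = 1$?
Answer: $-149113$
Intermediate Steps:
$p{\left(n \right)} = 1$
$D{\left(g \right)} = -209 + g$ ($D{\left(g \right)} = g - 209 = -209 + g$)
$u = -820$ ($u = \left(-820\right) 1 = -820$)
$\left(u - 148132\right) + D{\left(48 \right)} = \left(-820 - 148132\right) + \left(-209 + 48\right) = -148952 - 161 = -149113$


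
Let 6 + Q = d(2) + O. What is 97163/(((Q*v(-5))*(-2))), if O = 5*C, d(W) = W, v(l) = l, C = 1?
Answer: 97163/10 ≈ 9716.3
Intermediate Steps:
O = 5 (O = 5*1 = 5)
Q = 1 (Q = -6 + (2 + 5) = -6 + 7 = 1)
97163/(((Q*v(-5))*(-2))) = 97163/(((1*(-5))*(-2))) = 97163/((-5*(-2))) = 97163/10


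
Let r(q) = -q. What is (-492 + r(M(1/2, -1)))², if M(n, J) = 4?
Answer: 246016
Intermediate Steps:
(-492 + r(M(1/2, -1)))² = (-492 - 1*4)² = (-492 - 4)² = (-496)² = 246016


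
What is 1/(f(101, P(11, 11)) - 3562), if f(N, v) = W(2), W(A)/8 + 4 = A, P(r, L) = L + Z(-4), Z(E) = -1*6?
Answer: -1/3578 ≈ -0.00027949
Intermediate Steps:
Z(E) = -6
P(r, L) = -6 + L (P(r, L) = L - 6 = -6 + L)
W(A) = -32 + 8*A
f(N, v) = -16 (f(N, v) = -32 + 8*2 = -32 + 16 = -16)
1/(f(101, P(11, 11)) - 3562) = 1/(-16 - 3562) = 1/(-3578) = -1/3578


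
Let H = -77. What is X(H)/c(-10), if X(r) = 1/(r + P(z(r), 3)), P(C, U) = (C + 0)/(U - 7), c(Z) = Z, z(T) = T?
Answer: 2/1155 ≈ 0.0017316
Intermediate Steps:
P(C, U) = C/(-7 + U)
X(r) = 4/(3*r) (X(r) = 1/(r + r/(-7 + 3)) = 1/(r + r/(-4)) = 1/(r + r*(-¼)) = 1/(r - r/4) = 1/(3*r/4) = 4/(3*r))
X(H)/c(-10) = ((4/3)/(-77))/(-10) = ((4/3)*(-1/77))*(-⅒) = -4/231*(-⅒) = 2/1155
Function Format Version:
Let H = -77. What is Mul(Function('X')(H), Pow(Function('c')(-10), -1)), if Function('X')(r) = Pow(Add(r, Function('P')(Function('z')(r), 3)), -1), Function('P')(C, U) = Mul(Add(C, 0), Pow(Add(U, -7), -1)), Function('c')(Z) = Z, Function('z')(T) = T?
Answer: Rational(2, 1155) ≈ 0.0017316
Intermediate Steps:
Function('P')(C, U) = Mul(C, Pow(Add(-7, U), -1))
Function('X')(r) = Mul(Rational(4, 3), Pow(r, -1)) (Function('X')(r) = Pow(Add(r, Mul(r, Pow(Add(-7, 3), -1))), -1) = Pow(Add(r, Mul(r, Pow(-4, -1))), -1) = Pow(Add(r, Mul(r, Rational(-1, 4))), -1) = Pow(Add(r, Mul(Rational(-1, 4), r)), -1) = Pow(Mul(Rational(3, 4), r), -1) = Mul(Rational(4, 3), Pow(r, -1)))
Mul(Function('X')(H), Pow(Function('c')(-10), -1)) = Mul(Mul(Rational(4, 3), Pow(-77, -1)), Pow(-10, -1)) = Mul(Mul(Rational(4, 3), Rational(-1, 77)), Rational(-1, 10)) = Mul(Rational(-4, 231), Rational(-1, 10)) = Rational(2, 1155)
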